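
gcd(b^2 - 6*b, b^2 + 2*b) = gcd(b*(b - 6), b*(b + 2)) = b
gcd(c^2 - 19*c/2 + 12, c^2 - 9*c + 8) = c - 8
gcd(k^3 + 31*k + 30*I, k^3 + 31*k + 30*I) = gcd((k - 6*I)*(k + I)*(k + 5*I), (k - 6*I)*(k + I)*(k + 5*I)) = k^3 + 31*k + 30*I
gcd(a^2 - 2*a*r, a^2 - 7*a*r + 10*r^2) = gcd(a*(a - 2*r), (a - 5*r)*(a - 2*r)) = -a + 2*r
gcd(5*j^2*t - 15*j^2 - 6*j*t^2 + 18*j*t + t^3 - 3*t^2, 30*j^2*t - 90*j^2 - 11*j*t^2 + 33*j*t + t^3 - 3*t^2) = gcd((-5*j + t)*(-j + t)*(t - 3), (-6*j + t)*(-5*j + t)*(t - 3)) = -5*j*t + 15*j + t^2 - 3*t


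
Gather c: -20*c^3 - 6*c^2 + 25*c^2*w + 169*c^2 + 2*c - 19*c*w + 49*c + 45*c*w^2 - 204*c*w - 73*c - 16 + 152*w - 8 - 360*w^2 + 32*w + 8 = -20*c^3 + c^2*(25*w + 163) + c*(45*w^2 - 223*w - 22) - 360*w^2 + 184*w - 16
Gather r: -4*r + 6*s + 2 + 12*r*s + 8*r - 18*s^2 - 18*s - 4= r*(12*s + 4) - 18*s^2 - 12*s - 2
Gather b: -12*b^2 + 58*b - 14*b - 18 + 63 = -12*b^2 + 44*b + 45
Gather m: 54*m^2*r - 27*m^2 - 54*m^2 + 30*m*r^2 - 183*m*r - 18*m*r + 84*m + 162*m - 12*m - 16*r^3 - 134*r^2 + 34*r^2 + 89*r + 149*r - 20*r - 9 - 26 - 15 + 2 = m^2*(54*r - 81) + m*(30*r^2 - 201*r + 234) - 16*r^3 - 100*r^2 + 218*r - 48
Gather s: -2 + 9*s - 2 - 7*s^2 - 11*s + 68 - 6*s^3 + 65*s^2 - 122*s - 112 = -6*s^3 + 58*s^2 - 124*s - 48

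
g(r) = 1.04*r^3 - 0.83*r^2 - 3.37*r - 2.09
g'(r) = 3.12*r^2 - 1.66*r - 3.37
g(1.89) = -4.40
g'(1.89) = 4.64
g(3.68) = 26.10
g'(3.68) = 32.77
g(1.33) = -5.59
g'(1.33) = -0.06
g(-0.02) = -2.02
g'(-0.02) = -3.34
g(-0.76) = -0.46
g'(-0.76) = -0.31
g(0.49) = -3.82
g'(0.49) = -3.43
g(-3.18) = -33.21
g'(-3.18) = 33.46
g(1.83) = -4.66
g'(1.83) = 4.04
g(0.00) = -2.09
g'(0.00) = -3.37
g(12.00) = 1635.07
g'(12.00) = 425.99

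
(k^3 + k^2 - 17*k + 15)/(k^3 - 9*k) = (k^2 + 4*k - 5)/(k*(k + 3))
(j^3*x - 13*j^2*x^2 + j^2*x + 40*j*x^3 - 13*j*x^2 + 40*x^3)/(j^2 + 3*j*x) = x*(j^3 - 13*j^2*x + j^2 + 40*j*x^2 - 13*j*x + 40*x^2)/(j*(j + 3*x))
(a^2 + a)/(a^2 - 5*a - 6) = a/(a - 6)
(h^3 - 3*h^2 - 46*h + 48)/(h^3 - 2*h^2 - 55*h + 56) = (h + 6)/(h + 7)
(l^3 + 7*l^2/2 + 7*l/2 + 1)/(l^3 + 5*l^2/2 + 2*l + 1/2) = (l + 2)/(l + 1)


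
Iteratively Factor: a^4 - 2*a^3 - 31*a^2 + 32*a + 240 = (a - 4)*(a^3 + 2*a^2 - 23*a - 60) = (a - 4)*(a + 3)*(a^2 - a - 20) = (a - 4)*(a + 3)*(a + 4)*(a - 5)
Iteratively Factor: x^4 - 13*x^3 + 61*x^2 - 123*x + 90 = (x - 3)*(x^3 - 10*x^2 + 31*x - 30) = (x - 5)*(x - 3)*(x^2 - 5*x + 6) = (x - 5)*(x - 3)^2*(x - 2)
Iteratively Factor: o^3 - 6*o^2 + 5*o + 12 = (o + 1)*(o^2 - 7*o + 12) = (o - 3)*(o + 1)*(o - 4)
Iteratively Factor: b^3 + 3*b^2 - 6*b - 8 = (b + 1)*(b^2 + 2*b - 8) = (b + 1)*(b + 4)*(b - 2)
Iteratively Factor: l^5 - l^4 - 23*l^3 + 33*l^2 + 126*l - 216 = (l - 3)*(l^4 + 2*l^3 - 17*l^2 - 18*l + 72) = (l - 3)*(l - 2)*(l^3 + 4*l^2 - 9*l - 36) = (l - 3)*(l - 2)*(l + 4)*(l^2 - 9) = (l - 3)^2*(l - 2)*(l + 4)*(l + 3)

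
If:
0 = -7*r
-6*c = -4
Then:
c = 2/3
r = 0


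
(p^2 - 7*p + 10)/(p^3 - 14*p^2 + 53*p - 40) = (p - 2)/(p^2 - 9*p + 8)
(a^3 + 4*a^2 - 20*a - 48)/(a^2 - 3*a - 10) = (a^2 + 2*a - 24)/(a - 5)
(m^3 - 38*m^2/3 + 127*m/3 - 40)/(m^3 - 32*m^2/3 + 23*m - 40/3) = (m - 3)/(m - 1)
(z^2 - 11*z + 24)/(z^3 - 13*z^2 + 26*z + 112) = (z - 3)/(z^2 - 5*z - 14)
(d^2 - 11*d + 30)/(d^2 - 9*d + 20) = (d - 6)/(d - 4)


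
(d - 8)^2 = d^2 - 16*d + 64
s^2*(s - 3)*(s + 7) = s^4 + 4*s^3 - 21*s^2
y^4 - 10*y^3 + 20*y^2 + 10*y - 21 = (y - 7)*(y - 3)*(y - 1)*(y + 1)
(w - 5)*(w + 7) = w^2 + 2*w - 35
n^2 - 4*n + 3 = (n - 3)*(n - 1)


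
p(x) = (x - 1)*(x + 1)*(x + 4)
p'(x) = (x - 1)*(x + 1) + (x - 1)*(x + 4) + (x + 1)*(x + 4)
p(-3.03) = 7.94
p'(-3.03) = 2.30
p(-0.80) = -1.15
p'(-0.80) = -5.48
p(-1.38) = 2.37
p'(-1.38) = -6.33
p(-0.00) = -4.00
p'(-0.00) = -1.00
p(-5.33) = -36.45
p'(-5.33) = 41.59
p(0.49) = -3.41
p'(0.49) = 3.64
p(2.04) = 19.10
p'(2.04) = 27.80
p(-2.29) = 7.26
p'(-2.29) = -3.59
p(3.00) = 56.00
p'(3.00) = 50.00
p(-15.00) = -2464.00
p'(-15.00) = 554.00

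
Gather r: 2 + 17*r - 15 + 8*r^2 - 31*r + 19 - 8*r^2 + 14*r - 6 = 0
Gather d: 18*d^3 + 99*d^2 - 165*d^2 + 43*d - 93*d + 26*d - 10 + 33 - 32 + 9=18*d^3 - 66*d^2 - 24*d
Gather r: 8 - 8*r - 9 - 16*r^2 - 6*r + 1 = -16*r^2 - 14*r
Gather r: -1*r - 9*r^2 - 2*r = -9*r^2 - 3*r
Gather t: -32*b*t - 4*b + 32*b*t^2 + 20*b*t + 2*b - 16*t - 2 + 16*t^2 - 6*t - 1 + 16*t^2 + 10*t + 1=-2*b + t^2*(32*b + 32) + t*(-12*b - 12) - 2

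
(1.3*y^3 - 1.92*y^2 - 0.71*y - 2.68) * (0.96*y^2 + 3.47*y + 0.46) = 1.248*y^5 + 2.6678*y^4 - 6.746*y^3 - 5.9197*y^2 - 9.6262*y - 1.2328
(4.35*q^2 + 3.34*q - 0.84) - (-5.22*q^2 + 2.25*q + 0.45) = 9.57*q^2 + 1.09*q - 1.29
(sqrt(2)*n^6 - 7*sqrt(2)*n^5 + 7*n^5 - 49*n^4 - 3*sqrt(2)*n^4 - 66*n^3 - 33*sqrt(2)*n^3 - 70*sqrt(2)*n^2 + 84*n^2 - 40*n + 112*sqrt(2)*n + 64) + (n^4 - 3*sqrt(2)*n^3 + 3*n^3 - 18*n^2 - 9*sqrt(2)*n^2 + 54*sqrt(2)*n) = sqrt(2)*n^6 - 7*sqrt(2)*n^5 + 7*n^5 - 48*n^4 - 3*sqrt(2)*n^4 - 63*n^3 - 36*sqrt(2)*n^3 - 79*sqrt(2)*n^2 + 66*n^2 - 40*n + 166*sqrt(2)*n + 64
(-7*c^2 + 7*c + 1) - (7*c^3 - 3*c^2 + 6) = -7*c^3 - 4*c^2 + 7*c - 5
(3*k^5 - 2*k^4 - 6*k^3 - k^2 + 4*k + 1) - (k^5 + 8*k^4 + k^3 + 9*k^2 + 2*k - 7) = 2*k^5 - 10*k^4 - 7*k^3 - 10*k^2 + 2*k + 8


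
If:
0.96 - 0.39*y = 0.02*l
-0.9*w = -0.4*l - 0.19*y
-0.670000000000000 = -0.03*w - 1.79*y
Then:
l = 47.62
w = 21.17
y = 0.02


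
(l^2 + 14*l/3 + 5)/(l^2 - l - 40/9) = 3*(l + 3)/(3*l - 8)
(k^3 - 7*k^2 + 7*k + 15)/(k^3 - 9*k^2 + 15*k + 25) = (k - 3)/(k - 5)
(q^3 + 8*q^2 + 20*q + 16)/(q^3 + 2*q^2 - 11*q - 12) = (q^2 + 4*q + 4)/(q^2 - 2*q - 3)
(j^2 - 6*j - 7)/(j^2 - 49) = (j + 1)/(j + 7)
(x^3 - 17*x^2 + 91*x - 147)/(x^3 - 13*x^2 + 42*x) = (x^2 - 10*x + 21)/(x*(x - 6))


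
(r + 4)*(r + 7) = r^2 + 11*r + 28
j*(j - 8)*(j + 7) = j^3 - j^2 - 56*j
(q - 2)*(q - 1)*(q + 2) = q^3 - q^2 - 4*q + 4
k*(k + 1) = k^2 + k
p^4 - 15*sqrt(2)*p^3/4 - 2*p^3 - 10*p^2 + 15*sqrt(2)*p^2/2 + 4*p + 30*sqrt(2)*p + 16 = (p - 4)*(p - 4*sqrt(2))*(sqrt(2)*p/2 + sqrt(2))*(sqrt(2)*p + 1/2)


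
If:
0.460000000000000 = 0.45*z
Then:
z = 1.02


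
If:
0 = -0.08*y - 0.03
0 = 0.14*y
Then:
No Solution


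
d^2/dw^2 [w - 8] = 0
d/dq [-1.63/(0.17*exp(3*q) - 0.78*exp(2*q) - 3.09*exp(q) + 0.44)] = (0.8313*exp(2*q) - 2.5428*exp(q) - 5.0367)*exp(q)/(0.17*exp(3*q) - 0.78*exp(2*q) - 3.09*exp(q) + 0.44)^2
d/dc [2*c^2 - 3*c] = 4*c - 3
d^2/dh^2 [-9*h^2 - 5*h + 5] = -18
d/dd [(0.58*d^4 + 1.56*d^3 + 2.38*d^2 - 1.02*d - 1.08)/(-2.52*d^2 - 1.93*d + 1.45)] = (-2.9232*d^5 - 7.2894*d^4 - 2.6576*d^3 - 0.3778*d^2 + 1.4588*d - 3.5634)/(6.3504*d^4 + 9.7272*d^3 - 3.5831*d^2 - 5.597*d + 2.1025)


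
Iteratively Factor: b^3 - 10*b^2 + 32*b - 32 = (b - 4)*(b^2 - 6*b + 8) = (b - 4)^2*(b - 2)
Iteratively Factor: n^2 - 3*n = (n - 3)*(n)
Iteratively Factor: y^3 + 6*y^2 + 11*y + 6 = (y + 3)*(y^2 + 3*y + 2) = (y + 2)*(y + 3)*(y + 1)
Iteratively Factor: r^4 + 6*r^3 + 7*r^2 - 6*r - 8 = (r - 1)*(r^3 + 7*r^2 + 14*r + 8) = (r - 1)*(r + 2)*(r^2 + 5*r + 4) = (r - 1)*(r + 1)*(r + 2)*(r + 4)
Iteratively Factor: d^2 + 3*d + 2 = (d + 1)*(d + 2)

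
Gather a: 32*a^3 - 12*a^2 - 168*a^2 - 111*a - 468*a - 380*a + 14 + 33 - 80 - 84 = 32*a^3 - 180*a^2 - 959*a - 117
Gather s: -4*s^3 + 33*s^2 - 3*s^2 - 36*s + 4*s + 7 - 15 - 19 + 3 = -4*s^3 + 30*s^2 - 32*s - 24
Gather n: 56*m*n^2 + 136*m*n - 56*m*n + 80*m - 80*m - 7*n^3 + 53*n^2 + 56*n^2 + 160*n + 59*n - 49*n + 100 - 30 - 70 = -7*n^3 + n^2*(56*m + 109) + n*(80*m + 170)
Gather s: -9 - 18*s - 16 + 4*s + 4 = -14*s - 21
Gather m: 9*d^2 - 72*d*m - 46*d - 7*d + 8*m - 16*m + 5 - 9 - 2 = 9*d^2 - 53*d + m*(-72*d - 8) - 6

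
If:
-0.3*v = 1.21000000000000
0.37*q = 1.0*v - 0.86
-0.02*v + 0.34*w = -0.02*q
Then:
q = -13.23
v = -4.03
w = 0.54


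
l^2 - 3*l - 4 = (l - 4)*(l + 1)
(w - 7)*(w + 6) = w^2 - w - 42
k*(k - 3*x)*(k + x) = k^3 - 2*k^2*x - 3*k*x^2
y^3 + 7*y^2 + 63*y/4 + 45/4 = (y + 3/2)*(y + 5/2)*(y + 3)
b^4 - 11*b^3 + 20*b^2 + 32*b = b*(b - 8)*(b - 4)*(b + 1)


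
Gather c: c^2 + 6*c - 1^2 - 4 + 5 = c^2 + 6*c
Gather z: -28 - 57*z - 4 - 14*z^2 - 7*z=-14*z^2 - 64*z - 32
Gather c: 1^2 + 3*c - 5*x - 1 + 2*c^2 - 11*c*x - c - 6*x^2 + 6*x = 2*c^2 + c*(2 - 11*x) - 6*x^2 + x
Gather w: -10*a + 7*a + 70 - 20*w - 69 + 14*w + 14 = -3*a - 6*w + 15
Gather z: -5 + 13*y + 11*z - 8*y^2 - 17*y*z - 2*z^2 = -8*y^2 + 13*y - 2*z^2 + z*(11 - 17*y) - 5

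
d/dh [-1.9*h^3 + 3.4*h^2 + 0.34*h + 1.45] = -5.7*h^2 + 6.8*h + 0.34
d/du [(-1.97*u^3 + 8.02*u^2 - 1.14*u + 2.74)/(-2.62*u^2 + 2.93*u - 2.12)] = (5.1614*u^4 - 11.5442*u^3 + 33.041*u^2 - 19.6472*u - 5.6114)/(6.8644*u^4 - 15.3532*u^3 + 19.6937*u^2 - 12.4232*u + 4.4944)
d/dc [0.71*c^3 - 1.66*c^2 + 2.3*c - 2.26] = 2.13*c^2 - 3.32*c + 2.3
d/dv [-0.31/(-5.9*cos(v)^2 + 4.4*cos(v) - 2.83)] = (3.658*cos(v) - 1.364)*sin(v)/(5.9*cos(v)^2 - 4.4*cos(v) + 2.83)^2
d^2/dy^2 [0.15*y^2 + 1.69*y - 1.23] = 0.300000000000000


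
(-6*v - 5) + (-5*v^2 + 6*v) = -5*v^2 - 5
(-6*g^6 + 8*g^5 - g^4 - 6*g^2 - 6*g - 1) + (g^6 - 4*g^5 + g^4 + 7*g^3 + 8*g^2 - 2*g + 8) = -5*g^6 + 4*g^5 + 7*g^3 + 2*g^2 - 8*g + 7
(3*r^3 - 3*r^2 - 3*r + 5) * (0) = 0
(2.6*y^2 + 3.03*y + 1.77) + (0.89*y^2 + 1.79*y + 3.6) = 3.49*y^2 + 4.82*y + 5.37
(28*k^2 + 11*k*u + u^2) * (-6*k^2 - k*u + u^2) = -168*k^4 - 94*k^3*u + 11*k^2*u^2 + 10*k*u^3 + u^4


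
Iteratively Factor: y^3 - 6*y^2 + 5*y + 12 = (y - 4)*(y^2 - 2*y - 3) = (y - 4)*(y + 1)*(y - 3)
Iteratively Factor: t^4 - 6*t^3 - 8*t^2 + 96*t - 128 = (t - 4)*(t^3 - 2*t^2 - 16*t + 32) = (t - 4)*(t + 4)*(t^2 - 6*t + 8) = (t - 4)^2*(t + 4)*(t - 2)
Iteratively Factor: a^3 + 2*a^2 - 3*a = (a + 3)*(a^2 - a) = a*(a + 3)*(a - 1)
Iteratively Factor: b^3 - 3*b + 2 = (b - 1)*(b^2 + b - 2) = (b - 1)^2*(b + 2)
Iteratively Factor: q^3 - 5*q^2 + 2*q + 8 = (q + 1)*(q^2 - 6*q + 8) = (q - 2)*(q + 1)*(q - 4)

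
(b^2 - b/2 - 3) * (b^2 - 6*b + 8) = b^4 - 13*b^3/2 + 8*b^2 + 14*b - 24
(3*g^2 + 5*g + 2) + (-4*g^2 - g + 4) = -g^2 + 4*g + 6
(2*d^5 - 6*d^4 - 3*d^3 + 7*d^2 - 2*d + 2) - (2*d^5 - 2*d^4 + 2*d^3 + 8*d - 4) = -4*d^4 - 5*d^3 + 7*d^2 - 10*d + 6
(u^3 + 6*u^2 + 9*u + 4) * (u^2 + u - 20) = u^5 + 7*u^4 - 5*u^3 - 107*u^2 - 176*u - 80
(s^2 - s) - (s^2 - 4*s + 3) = 3*s - 3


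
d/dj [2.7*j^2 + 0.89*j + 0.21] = 5.4*j + 0.89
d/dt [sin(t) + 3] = cos(t)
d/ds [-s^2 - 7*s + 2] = -2*s - 7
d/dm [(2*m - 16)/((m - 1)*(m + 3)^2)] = 2*(-2*m^2 + 25*m + 5)/(m^5 + 7*m^4 + 10*m^3 - 18*m^2 - 27*m + 27)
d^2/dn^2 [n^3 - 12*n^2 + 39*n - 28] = 6*n - 24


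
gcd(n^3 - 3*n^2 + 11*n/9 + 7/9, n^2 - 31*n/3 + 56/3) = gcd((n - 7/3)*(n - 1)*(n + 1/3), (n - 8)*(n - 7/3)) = n - 7/3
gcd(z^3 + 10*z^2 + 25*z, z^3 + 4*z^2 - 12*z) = z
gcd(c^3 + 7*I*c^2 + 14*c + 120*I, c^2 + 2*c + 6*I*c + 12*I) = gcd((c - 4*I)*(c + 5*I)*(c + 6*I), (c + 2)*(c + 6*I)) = c + 6*I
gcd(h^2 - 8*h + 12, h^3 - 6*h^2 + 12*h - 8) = h - 2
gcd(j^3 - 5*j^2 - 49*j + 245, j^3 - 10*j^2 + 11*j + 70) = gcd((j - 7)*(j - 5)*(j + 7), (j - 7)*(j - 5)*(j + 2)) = j^2 - 12*j + 35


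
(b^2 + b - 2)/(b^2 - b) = (b + 2)/b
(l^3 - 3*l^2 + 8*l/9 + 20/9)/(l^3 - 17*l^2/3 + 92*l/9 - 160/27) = 3*(3*l^2 - 4*l - 4)/(9*l^2 - 36*l + 32)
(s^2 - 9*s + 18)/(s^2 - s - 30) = (s - 3)/(s + 5)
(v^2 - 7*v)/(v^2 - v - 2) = v*(7 - v)/(-v^2 + v + 2)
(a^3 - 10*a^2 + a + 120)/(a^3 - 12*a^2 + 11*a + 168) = (a - 5)/(a - 7)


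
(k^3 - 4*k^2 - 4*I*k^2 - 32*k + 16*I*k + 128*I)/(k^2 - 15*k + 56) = (k^2 + 4*k*(1 - I) - 16*I)/(k - 7)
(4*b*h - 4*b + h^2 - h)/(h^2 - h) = (4*b + h)/h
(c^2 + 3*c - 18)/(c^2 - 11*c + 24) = (c + 6)/(c - 8)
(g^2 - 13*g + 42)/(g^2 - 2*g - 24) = (g - 7)/(g + 4)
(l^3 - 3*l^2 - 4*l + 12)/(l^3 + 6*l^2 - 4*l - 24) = (l - 3)/(l + 6)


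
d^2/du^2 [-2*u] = 0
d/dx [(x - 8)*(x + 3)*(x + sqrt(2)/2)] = 3*x^2 - 10*x + sqrt(2)*x - 24 - 5*sqrt(2)/2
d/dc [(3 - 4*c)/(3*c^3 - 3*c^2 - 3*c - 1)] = (24*c^3 - 39*c^2 + 18*c + 13)/(9*c^6 - 18*c^5 - 9*c^4 + 12*c^3 + 15*c^2 + 6*c + 1)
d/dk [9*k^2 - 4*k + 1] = 18*k - 4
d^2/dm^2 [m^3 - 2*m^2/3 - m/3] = 6*m - 4/3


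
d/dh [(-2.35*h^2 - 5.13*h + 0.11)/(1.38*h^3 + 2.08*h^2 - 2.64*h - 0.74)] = (3.243*h^4 + 14.1588*h^3 + 16.419*h^2 + 3.0204*h + 4.0866)/(1.9044*h^6 + 5.7408*h^5 - 2.96*h^4 - 13.0248*h^3 + 3.8912*h^2 + 3.9072*h + 0.5476)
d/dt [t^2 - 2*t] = 2*t - 2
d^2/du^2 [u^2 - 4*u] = 2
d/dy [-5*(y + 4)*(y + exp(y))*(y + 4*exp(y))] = -5*(y + 4)*(y + exp(y))*(4*exp(y) + 1) - 5*(y + 4)*(y + 4*exp(y))*(exp(y) + 1) - 5*(y + exp(y))*(y + 4*exp(y))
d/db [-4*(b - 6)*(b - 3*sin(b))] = -4*b + 4*(b - 6)*(3*cos(b) - 1) + 12*sin(b)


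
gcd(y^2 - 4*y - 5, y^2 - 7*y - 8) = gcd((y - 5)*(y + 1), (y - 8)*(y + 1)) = y + 1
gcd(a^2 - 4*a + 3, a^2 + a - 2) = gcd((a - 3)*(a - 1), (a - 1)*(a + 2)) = a - 1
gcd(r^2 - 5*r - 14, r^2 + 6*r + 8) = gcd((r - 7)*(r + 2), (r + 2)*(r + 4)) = r + 2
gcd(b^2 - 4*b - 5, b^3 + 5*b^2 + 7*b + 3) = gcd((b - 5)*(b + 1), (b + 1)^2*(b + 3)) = b + 1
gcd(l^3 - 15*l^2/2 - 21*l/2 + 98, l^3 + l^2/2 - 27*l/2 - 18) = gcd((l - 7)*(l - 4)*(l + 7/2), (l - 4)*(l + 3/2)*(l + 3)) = l - 4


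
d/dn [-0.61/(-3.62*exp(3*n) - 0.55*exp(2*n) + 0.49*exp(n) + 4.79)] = (-6.6246*exp(2*n) - 0.671*exp(n) + 0.2989)*exp(n)/(3.62*exp(3*n) + 0.55*exp(2*n) - 0.49*exp(n) - 4.79)^2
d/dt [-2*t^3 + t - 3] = 1 - 6*t^2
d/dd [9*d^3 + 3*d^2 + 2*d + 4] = 27*d^2 + 6*d + 2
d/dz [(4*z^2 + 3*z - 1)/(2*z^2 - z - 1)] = 2*(-5*z^2 - 2*z - 2)/(4*z^4 - 4*z^3 - 3*z^2 + 2*z + 1)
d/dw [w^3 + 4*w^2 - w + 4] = 3*w^2 + 8*w - 1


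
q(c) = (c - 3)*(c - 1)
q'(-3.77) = -11.54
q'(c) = 2*c - 4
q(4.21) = 3.88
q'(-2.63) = -9.26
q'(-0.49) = -4.98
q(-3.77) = 32.29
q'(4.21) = 4.42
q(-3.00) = 24.00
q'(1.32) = -1.36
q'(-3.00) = -10.00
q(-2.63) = 20.44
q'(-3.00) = -10.00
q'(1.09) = -1.82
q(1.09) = -0.17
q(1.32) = -0.54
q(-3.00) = 24.00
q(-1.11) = 8.67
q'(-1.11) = -6.22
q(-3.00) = 24.00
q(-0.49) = 5.20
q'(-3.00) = -10.00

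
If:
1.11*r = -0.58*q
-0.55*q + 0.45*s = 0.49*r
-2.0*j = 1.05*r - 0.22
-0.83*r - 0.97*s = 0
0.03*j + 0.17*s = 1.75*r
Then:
No Solution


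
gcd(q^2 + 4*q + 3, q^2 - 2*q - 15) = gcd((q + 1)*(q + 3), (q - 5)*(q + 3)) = q + 3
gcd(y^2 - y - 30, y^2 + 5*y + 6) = 1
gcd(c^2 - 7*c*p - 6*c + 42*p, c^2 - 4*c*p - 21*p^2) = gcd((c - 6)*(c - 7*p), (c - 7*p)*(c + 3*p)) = -c + 7*p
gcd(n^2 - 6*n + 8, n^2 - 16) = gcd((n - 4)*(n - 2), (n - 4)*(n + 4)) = n - 4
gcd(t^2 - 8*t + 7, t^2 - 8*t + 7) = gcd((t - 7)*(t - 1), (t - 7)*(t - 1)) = t^2 - 8*t + 7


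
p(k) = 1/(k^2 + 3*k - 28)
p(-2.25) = -0.03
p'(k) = (-2*k - 3)/(k^2 + 3*k - 28)^2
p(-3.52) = -0.04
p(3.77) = -0.40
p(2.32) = -0.06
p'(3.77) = -1.72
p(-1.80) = -0.03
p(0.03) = -0.04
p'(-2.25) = 0.00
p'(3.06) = -0.10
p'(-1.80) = 0.00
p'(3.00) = -0.09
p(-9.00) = 0.04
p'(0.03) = -0.00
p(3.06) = -0.11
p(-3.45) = -0.04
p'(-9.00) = 0.02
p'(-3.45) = 0.01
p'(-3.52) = 0.01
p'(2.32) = -0.03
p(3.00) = -0.10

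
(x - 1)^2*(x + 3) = x^3 + x^2 - 5*x + 3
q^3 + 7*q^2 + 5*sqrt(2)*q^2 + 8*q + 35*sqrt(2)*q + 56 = (q + 7)*(q + sqrt(2))*(q + 4*sqrt(2))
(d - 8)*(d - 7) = d^2 - 15*d + 56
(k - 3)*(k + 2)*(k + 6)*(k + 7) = k^4 + 12*k^3 + 23*k^2 - 120*k - 252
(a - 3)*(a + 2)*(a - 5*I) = a^3 - a^2 - 5*I*a^2 - 6*a + 5*I*a + 30*I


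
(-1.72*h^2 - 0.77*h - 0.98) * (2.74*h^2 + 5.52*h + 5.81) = -4.7128*h^4 - 11.6042*h^3 - 16.9288*h^2 - 9.8833*h - 5.6938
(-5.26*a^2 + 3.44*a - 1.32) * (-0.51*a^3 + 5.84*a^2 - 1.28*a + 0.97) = 2.6826*a^5 - 32.4728*a^4 + 27.4956*a^3 - 17.2142*a^2 + 5.0264*a - 1.2804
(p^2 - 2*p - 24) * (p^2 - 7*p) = p^4 - 9*p^3 - 10*p^2 + 168*p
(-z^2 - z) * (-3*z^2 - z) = 3*z^4 + 4*z^3 + z^2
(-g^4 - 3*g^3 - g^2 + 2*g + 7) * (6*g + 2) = -6*g^5 - 20*g^4 - 12*g^3 + 10*g^2 + 46*g + 14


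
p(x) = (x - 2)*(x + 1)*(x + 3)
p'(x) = (x - 2)*(x + 1) + (x - 2)*(x + 3) + (x + 1)*(x + 3)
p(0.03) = -6.15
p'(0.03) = -4.88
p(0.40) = -7.62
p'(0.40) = -2.92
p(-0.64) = -2.24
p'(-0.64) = -6.33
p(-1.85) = 3.76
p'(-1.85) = -2.13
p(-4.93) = -52.56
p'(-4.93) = 48.19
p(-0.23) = -4.76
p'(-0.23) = -5.76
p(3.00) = 24.00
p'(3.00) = 34.00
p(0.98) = -8.04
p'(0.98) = 1.80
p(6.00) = 252.00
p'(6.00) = 127.00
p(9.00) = 840.00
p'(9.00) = 274.00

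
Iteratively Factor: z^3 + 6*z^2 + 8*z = (z + 2)*(z^2 + 4*z) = (z + 2)*(z + 4)*(z)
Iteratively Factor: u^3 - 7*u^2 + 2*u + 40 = (u - 5)*(u^2 - 2*u - 8) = (u - 5)*(u + 2)*(u - 4)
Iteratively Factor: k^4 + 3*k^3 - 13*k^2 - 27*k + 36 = (k - 3)*(k^3 + 6*k^2 + 5*k - 12) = (k - 3)*(k + 3)*(k^2 + 3*k - 4) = (k - 3)*(k - 1)*(k + 3)*(k + 4)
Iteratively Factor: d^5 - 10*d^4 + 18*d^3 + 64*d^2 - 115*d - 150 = (d - 3)*(d^4 - 7*d^3 - 3*d^2 + 55*d + 50) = (d - 5)*(d - 3)*(d^3 - 2*d^2 - 13*d - 10) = (d - 5)*(d - 3)*(d + 2)*(d^2 - 4*d - 5) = (d - 5)^2*(d - 3)*(d + 2)*(d + 1)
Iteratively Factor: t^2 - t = (t)*(t - 1)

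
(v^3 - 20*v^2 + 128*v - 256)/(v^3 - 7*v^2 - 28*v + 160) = (v - 8)/(v + 5)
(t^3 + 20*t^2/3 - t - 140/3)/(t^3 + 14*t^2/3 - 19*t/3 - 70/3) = (t + 4)/(t + 2)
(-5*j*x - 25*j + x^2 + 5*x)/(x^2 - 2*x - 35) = (-5*j + x)/(x - 7)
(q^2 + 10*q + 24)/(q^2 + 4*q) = (q + 6)/q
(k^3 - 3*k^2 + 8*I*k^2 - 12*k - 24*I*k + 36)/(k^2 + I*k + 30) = (k^2 + k*(-3 + 2*I) - 6*I)/(k - 5*I)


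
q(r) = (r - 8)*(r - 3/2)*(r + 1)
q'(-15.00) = 932.50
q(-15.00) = -5313.00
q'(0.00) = 2.50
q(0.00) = 12.00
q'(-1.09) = 24.59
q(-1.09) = -2.12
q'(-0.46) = 10.95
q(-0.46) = 8.95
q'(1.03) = -11.83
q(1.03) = 6.65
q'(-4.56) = 142.40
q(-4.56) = -270.96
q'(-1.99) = 48.21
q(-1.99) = -34.52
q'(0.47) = -4.83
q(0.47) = 11.40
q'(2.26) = -20.60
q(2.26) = -14.22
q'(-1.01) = 22.73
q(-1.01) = -0.23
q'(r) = (r - 8)*(r - 3/2) + (r - 8)*(r + 1) + (r - 3/2)*(r + 1) = 3*r^2 - 17*r + 5/2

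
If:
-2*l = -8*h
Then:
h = l/4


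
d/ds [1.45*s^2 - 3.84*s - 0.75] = 2.9*s - 3.84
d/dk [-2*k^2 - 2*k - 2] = -4*k - 2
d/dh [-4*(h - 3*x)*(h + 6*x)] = -8*h - 12*x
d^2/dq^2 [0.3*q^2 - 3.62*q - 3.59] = 0.600000000000000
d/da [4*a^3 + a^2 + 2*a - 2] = 12*a^2 + 2*a + 2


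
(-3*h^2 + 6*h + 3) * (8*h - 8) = -24*h^3 + 72*h^2 - 24*h - 24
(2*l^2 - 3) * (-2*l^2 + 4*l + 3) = -4*l^4 + 8*l^3 + 12*l^2 - 12*l - 9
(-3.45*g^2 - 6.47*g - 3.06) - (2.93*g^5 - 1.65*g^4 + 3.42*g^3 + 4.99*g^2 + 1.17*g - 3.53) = -2.93*g^5 + 1.65*g^4 - 3.42*g^3 - 8.44*g^2 - 7.64*g + 0.47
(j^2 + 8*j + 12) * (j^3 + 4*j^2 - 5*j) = j^5 + 12*j^4 + 39*j^3 + 8*j^2 - 60*j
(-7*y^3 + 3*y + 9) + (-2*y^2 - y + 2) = -7*y^3 - 2*y^2 + 2*y + 11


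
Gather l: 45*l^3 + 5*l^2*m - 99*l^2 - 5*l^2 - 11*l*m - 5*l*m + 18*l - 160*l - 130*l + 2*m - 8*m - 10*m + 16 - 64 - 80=45*l^3 + l^2*(5*m - 104) + l*(-16*m - 272) - 16*m - 128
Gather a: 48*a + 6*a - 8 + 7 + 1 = 54*a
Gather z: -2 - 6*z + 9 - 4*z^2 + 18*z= -4*z^2 + 12*z + 7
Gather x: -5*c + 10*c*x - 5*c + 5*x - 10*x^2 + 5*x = -10*c - 10*x^2 + x*(10*c + 10)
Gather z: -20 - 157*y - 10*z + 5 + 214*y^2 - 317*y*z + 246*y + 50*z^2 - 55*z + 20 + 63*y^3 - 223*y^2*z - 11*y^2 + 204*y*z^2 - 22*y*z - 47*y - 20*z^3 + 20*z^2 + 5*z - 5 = 63*y^3 + 203*y^2 + 42*y - 20*z^3 + z^2*(204*y + 70) + z*(-223*y^2 - 339*y - 60)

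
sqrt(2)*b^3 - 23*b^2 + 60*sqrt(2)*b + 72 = (b - 6*sqrt(2))^2*(sqrt(2)*b + 1)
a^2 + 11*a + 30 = (a + 5)*(a + 6)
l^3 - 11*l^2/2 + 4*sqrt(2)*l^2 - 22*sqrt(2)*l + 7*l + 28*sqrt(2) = (l - 7/2)*(l - 2)*(l + 4*sqrt(2))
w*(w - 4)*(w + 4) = w^3 - 16*w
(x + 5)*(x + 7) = x^2 + 12*x + 35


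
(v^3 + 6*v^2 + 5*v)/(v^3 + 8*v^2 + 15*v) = (v + 1)/(v + 3)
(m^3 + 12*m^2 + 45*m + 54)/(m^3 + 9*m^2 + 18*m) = (m + 3)/m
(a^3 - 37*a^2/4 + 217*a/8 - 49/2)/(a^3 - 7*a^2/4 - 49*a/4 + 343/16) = 2*(a - 4)/(2*a + 7)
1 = 1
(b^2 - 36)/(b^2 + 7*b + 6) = (b - 6)/(b + 1)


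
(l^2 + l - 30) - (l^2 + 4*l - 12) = -3*l - 18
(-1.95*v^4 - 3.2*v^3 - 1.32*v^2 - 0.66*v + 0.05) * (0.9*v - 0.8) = -1.755*v^5 - 1.32*v^4 + 1.372*v^3 + 0.462*v^2 + 0.573*v - 0.04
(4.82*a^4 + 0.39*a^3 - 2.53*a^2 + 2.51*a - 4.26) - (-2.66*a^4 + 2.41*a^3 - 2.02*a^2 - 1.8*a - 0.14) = 7.48*a^4 - 2.02*a^3 - 0.51*a^2 + 4.31*a - 4.12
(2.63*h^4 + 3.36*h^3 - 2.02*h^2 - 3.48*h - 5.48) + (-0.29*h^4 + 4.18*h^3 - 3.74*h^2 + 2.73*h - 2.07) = 2.34*h^4 + 7.54*h^3 - 5.76*h^2 - 0.75*h - 7.55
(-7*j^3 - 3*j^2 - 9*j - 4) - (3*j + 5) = -7*j^3 - 3*j^2 - 12*j - 9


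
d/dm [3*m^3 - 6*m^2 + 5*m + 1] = 9*m^2 - 12*m + 5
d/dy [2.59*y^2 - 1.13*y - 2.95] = 5.18*y - 1.13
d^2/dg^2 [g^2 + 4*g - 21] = 2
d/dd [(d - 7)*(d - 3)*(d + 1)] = 3*d^2 - 18*d + 11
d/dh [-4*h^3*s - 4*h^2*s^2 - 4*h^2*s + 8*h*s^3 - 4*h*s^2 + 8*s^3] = 4*s*(-3*h^2 - 2*h*s - 2*h + 2*s^2 - s)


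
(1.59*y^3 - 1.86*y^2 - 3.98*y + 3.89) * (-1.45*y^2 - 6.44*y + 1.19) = -2.3055*y^5 - 7.5426*y^4 + 19.6415*y^3 + 17.7773*y^2 - 29.7878*y + 4.6291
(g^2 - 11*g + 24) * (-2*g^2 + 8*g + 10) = -2*g^4 + 30*g^3 - 126*g^2 + 82*g + 240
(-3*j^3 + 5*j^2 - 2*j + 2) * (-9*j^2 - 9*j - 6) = 27*j^5 - 18*j^4 - 9*j^3 - 30*j^2 - 6*j - 12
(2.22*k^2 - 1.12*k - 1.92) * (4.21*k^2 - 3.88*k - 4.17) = 9.3462*k^4 - 13.3288*k^3 - 12.995*k^2 + 12.12*k + 8.0064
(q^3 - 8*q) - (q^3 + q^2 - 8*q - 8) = 8 - q^2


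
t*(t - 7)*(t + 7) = t^3 - 49*t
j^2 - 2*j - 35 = (j - 7)*(j + 5)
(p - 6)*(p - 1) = p^2 - 7*p + 6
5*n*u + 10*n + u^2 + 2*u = (5*n + u)*(u + 2)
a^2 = a^2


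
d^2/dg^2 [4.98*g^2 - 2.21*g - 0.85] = 9.96000000000000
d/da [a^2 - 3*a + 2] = 2*a - 3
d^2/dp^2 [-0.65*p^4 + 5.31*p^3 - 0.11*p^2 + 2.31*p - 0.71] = -7.8*p^2 + 31.86*p - 0.22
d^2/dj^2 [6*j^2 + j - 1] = 12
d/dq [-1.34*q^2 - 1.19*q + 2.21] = -2.68*q - 1.19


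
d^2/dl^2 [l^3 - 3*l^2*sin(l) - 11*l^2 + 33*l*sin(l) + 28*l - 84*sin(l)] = 3*l^2*sin(l) - 33*l*sin(l) - 12*l*cos(l) + 6*l + 78*sin(l) + 66*cos(l) - 22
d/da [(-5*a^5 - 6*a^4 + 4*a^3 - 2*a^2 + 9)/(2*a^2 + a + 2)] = (-30*a^6 - 44*a^5 - 60*a^4 - 40*a^3 + 22*a^2 - 44*a - 9)/(4*a^4 + 4*a^3 + 9*a^2 + 4*a + 4)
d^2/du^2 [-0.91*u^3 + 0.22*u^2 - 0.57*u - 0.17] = 0.44 - 5.46*u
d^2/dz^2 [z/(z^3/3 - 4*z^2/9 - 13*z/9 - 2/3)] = 18*(-z*(-9*z^2 + 8*z + 13)^2 + (-9*z^2 - z*(9*z - 4) + 8*z + 13)*(-3*z^3 + 4*z^2 + 13*z + 6))/(-3*z^3 + 4*z^2 + 13*z + 6)^3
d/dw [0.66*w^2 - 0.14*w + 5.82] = 1.32*w - 0.14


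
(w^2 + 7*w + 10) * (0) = 0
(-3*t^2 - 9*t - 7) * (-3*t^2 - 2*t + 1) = 9*t^4 + 33*t^3 + 36*t^2 + 5*t - 7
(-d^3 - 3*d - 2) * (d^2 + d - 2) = -d^5 - d^4 - d^3 - 5*d^2 + 4*d + 4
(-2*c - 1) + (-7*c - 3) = -9*c - 4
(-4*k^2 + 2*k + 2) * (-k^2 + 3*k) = 4*k^4 - 14*k^3 + 4*k^2 + 6*k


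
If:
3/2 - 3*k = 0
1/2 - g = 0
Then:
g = 1/2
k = 1/2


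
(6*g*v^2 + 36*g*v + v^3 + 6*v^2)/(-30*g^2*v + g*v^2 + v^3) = (v + 6)/(-5*g + v)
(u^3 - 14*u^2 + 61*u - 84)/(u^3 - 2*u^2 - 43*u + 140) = (u^2 - 10*u + 21)/(u^2 + 2*u - 35)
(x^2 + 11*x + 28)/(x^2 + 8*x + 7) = (x + 4)/(x + 1)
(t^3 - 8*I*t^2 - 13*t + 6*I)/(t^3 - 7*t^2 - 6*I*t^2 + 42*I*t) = (t^2 - 2*I*t - 1)/(t*(t - 7))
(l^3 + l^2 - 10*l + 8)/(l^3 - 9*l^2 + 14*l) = (l^2 + 3*l - 4)/(l*(l - 7))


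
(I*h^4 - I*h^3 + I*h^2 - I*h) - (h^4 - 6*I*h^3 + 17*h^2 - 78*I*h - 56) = -h^4 + I*h^4 + 5*I*h^3 - 17*h^2 + I*h^2 + 77*I*h + 56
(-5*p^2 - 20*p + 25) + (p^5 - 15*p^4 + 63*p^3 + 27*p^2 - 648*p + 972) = p^5 - 15*p^4 + 63*p^3 + 22*p^2 - 668*p + 997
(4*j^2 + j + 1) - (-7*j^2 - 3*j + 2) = 11*j^2 + 4*j - 1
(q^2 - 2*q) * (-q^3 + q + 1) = -q^5 + 2*q^4 + q^3 - q^2 - 2*q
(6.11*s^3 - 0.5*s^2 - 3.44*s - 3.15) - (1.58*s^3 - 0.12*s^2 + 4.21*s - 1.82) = 4.53*s^3 - 0.38*s^2 - 7.65*s - 1.33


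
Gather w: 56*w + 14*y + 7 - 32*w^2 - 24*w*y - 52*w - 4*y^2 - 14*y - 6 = -32*w^2 + w*(4 - 24*y) - 4*y^2 + 1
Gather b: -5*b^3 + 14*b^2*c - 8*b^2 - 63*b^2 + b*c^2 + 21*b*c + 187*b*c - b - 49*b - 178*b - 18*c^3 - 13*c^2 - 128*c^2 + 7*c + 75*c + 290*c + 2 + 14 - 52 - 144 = -5*b^3 + b^2*(14*c - 71) + b*(c^2 + 208*c - 228) - 18*c^3 - 141*c^2 + 372*c - 180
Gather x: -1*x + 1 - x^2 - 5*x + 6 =-x^2 - 6*x + 7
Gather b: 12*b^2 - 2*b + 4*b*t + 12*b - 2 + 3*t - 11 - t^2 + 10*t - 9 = 12*b^2 + b*(4*t + 10) - t^2 + 13*t - 22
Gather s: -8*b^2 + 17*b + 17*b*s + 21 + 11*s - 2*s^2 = -8*b^2 + 17*b - 2*s^2 + s*(17*b + 11) + 21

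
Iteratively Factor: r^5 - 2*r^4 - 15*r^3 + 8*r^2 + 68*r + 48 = (r + 2)*(r^4 - 4*r^3 - 7*r^2 + 22*r + 24) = (r - 3)*(r + 2)*(r^3 - r^2 - 10*r - 8) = (r - 3)*(r + 1)*(r + 2)*(r^2 - 2*r - 8) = (r - 3)*(r + 1)*(r + 2)^2*(r - 4)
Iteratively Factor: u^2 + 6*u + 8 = (u + 2)*(u + 4)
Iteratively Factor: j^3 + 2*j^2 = (j + 2)*(j^2) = j*(j + 2)*(j)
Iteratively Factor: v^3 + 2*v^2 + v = (v)*(v^2 + 2*v + 1) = v*(v + 1)*(v + 1)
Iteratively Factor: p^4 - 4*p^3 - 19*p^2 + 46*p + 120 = (p - 5)*(p^3 + p^2 - 14*p - 24) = (p - 5)*(p + 2)*(p^2 - p - 12) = (p - 5)*(p - 4)*(p + 2)*(p + 3)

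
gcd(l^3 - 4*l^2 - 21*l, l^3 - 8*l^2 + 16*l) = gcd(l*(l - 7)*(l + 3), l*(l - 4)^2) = l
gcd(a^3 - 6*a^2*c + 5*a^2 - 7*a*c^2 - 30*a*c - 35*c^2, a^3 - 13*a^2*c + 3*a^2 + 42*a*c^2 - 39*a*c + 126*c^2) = a - 7*c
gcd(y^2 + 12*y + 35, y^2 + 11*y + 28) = y + 7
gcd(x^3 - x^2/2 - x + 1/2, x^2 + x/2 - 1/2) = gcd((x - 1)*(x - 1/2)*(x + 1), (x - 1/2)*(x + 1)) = x^2 + x/2 - 1/2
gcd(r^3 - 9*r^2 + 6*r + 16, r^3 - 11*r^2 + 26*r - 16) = r^2 - 10*r + 16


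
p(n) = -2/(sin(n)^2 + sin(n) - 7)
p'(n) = -2*(-2*sin(n)*cos(n) - cos(n))/(sin(n)^2 + sin(n) - 7)^2 = 2*(2*sin(n) + 1)*cos(n)/(sin(n)^2 + sin(n) - 7)^2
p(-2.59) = 0.28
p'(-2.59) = 0.00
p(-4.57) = 0.40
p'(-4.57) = -0.03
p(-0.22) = 0.28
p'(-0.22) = 0.02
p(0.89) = 0.36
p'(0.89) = 0.10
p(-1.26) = 0.28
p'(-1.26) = -0.01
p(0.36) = 0.31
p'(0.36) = 0.07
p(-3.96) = 0.35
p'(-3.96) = -0.10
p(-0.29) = 0.28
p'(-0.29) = 0.02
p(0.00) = 0.29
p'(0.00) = 0.04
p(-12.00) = 0.32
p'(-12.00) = 0.09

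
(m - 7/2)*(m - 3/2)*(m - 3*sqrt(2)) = m^3 - 5*m^2 - 3*sqrt(2)*m^2 + 21*m/4 + 15*sqrt(2)*m - 63*sqrt(2)/4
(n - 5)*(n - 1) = n^2 - 6*n + 5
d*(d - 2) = d^2 - 2*d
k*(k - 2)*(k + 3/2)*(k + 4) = k^4 + 7*k^3/2 - 5*k^2 - 12*k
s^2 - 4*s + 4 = (s - 2)^2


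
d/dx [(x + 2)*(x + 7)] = 2*x + 9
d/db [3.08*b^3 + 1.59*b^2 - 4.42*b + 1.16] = 9.24*b^2 + 3.18*b - 4.42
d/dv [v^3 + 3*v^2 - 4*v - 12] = 3*v^2 + 6*v - 4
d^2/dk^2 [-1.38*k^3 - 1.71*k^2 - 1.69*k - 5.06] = -8.28*k - 3.42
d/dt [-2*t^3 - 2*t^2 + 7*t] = -6*t^2 - 4*t + 7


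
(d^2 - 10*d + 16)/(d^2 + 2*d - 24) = (d^2 - 10*d + 16)/(d^2 + 2*d - 24)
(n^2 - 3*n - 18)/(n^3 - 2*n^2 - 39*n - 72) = (n - 6)/(n^2 - 5*n - 24)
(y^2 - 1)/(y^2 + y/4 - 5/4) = 4*(y + 1)/(4*y + 5)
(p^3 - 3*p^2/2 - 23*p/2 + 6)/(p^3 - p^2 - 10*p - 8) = (2*p^2 + 5*p - 3)/(2*(p^2 + 3*p + 2))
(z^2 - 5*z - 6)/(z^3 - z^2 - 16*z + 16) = (z^2 - 5*z - 6)/(z^3 - z^2 - 16*z + 16)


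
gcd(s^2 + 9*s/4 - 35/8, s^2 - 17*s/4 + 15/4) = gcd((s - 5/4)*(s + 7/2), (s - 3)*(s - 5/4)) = s - 5/4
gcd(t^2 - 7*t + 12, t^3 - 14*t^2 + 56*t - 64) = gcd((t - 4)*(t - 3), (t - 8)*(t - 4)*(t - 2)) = t - 4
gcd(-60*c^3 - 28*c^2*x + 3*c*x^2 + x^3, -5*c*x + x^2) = -5*c + x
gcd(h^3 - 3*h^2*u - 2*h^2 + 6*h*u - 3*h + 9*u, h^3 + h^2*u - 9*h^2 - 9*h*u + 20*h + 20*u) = 1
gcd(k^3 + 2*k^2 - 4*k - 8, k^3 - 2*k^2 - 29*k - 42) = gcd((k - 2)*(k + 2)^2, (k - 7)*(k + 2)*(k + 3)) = k + 2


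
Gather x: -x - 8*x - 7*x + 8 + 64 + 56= 128 - 16*x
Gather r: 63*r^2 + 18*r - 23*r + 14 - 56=63*r^2 - 5*r - 42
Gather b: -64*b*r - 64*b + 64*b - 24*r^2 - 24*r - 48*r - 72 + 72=-64*b*r - 24*r^2 - 72*r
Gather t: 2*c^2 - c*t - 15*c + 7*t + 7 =2*c^2 - 15*c + t*(7 - c) + 7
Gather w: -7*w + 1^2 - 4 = -7*w - 3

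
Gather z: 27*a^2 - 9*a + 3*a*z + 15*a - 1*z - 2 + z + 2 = 27*a^2 + 3*a*z + 6*a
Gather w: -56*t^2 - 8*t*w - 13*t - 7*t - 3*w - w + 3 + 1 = -56*t^2 - 20*t + w*(-8*t - 4) + 4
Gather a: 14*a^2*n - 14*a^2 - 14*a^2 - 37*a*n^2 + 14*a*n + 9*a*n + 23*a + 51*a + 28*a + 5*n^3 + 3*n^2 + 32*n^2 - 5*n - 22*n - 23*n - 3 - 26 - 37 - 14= a^2*(14*n - 28) + a*(-37*n^2 + 23*n + 102) + 5*n^3 + 35*n^2 - 50*n - 80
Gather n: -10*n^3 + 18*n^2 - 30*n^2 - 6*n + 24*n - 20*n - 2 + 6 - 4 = -10*n^3 - 12*n^2 - 2*n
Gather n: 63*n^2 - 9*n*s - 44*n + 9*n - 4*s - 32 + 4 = 63*n^2 + n*(-9*s - 35) - 4*s - 28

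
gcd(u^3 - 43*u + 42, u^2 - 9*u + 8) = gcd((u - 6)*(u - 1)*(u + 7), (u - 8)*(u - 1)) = u - 1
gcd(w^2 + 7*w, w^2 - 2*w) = w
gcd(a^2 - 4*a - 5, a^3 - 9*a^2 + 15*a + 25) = a^2 - 4*a - 5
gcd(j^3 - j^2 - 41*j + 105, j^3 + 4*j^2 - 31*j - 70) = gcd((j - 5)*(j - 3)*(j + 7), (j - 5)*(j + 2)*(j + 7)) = j^2 + 2*j - 35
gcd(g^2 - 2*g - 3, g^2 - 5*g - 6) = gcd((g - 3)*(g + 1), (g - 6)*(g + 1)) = g + 1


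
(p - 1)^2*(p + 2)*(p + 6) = p^4 + 6*p^3 - 3*p^2 - 16*p + 12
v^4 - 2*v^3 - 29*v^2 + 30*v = v*(v - 6)*(v - 1)*(v + 5)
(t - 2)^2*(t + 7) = t^3 + 3*t^2 - 24*t + 28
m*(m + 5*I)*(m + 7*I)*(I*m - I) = I*m^4 - 12*m^3 - I*m^3 + 12*m^2 - 35*I*m^2 + 35*I*m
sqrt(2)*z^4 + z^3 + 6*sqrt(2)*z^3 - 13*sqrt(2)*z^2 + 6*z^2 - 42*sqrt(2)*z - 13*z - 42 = (z - 3)*(z + 2)*(z + 7)*(sqrt(2)*z + 1)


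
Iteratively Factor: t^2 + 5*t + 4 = (t + 1)*(t + 4)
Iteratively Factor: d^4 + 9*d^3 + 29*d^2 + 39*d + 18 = (d + 1)*(d^3 + 8*d^2 + 21*d + 18) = (d + 1)*(d + 3)*(d^2 + 5*d + 6) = (d + 1)*(d + 2)*(d + 3)*(d + 3)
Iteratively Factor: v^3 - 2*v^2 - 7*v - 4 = (v + 1)*(v^2 - 3*v - 4) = (v - 4)*(v + 1)*(v + 1)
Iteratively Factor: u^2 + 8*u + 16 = (u + 4)*(u + 4)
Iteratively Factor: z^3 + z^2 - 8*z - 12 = (z + 2)*(z^2 - z - 6) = (z - 3)*(z + 2)*(z + 2)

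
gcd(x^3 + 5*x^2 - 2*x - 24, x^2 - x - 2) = x - 2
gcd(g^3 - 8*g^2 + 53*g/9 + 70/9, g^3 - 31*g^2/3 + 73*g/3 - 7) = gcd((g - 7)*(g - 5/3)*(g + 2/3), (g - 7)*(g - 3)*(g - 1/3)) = g - 7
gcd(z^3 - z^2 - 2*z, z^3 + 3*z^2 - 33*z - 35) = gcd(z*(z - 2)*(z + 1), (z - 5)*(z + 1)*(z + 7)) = z + 1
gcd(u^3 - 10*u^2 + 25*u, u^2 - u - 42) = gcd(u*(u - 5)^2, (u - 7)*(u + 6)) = 1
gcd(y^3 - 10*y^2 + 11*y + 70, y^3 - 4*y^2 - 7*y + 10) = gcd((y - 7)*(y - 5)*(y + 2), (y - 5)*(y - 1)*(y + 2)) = y^2 - 3*y - 10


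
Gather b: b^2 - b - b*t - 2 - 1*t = b^2 + b*(-t - 1) - t - 2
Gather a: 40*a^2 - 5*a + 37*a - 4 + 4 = 40*a^2 + 32*a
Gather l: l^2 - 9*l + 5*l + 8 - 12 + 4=l^2 - 4*l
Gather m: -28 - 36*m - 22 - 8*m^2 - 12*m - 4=-8*m^2 - 48*m - 54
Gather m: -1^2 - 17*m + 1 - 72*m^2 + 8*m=-72*m^2 - 9*m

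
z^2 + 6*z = z*(z + 6)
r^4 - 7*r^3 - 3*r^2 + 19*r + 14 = (r - 7)*(r - 2)*(r + 1)^2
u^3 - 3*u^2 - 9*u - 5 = (u - 5)*(u + 1)^2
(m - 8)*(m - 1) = m^2 - 9*m + 8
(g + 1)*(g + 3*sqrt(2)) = g^2 + g + 3*sqrt(2)*g + 3*sqrt(2)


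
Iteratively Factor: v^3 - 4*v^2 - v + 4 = (v - 1)*(v^2 - 3*v - 4) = (v - 1)*(v + 1)*(v - 4)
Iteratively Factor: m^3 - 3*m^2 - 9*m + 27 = (m - 3)*(m^2 - 9) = (m - 3)*(m + 3)*(m - 3)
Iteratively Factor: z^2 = (z)*(z)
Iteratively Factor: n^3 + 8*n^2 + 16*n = (n + 4)*(n^2 + 4*n) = (n + 4)^2*(n)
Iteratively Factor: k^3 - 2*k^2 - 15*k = (k)*(k^2 - 2*k - 15) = k*(k - 5)*(k + 3)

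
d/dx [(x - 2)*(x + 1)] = 2*x - 1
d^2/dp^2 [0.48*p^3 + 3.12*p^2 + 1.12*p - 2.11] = 2.88*p + 6.24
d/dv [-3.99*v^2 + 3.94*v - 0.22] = 3.94 - 7.98*v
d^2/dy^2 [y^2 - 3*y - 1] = 2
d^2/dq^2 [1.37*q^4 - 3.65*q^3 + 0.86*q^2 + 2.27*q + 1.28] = 16.44*q^2 - 21.9*q + 1.72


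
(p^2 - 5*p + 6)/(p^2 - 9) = (p - 2)/(p + 3)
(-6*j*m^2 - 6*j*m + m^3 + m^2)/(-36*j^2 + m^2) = m*(m + 1)/(6*j + m)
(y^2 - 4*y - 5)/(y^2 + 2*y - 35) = (y + 1)/(y + 7)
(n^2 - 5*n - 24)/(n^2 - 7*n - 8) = (n + 3)/(n + 1)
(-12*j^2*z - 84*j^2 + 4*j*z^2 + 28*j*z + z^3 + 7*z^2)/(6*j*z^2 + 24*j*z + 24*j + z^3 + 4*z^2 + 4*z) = (-2*j*z - 14*j + z^2 + 7*z)/(z^2 + 4*z + 4)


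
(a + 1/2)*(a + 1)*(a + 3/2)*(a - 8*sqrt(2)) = a^4 - 8*sqrt(2)*a^3 + 3*a^3 - 24*sqrt(2)*a^2 + 11*a^2/4 - 22*sqrt(2)*a + 3*a/4 - 6*sqrt(2)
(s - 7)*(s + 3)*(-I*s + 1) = -I*s^3 + s^2 + 4*I*s^2 - 4*s + 21*I*s - 21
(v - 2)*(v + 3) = v^2 + v - 6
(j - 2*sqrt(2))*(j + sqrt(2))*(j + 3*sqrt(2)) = j^3 + 2*sqrt(2)*j^2 - 10*j - 12*sqrt(2)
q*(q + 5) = q^2 + 5*q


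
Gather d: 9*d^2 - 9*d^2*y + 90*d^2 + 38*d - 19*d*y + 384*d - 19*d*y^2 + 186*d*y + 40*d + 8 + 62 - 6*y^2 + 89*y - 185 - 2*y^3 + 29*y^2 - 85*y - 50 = d^2*(99 - 9*y) + d*(-19*y^2 + 167*y + 462) - 2*y^3 + 23*y^2 + 4*y - 165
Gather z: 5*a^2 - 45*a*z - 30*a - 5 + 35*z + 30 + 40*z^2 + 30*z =5*a^2 - 30*a + 40*z^2 + z*(65 - 45*a) + 25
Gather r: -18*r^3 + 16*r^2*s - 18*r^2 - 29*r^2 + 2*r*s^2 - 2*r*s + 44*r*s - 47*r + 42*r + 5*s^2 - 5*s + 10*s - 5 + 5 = -18*r^3 + r^2*(16*s - 47) + r*(2*s^2 + 42*s - 5) + 5*s^2 + 5*s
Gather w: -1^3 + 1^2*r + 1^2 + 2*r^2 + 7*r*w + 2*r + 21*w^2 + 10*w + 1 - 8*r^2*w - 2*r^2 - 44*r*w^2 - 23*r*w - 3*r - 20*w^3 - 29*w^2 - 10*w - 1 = -20*w^3 + w^2*(-44*r - 8) + w*(-8*r^2 - 16*r)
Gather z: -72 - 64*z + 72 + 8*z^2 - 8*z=8*z^2 - 72*z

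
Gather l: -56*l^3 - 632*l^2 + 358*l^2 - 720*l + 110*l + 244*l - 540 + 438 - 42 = -56*l^3 - 274*l^2 - 366*l - 144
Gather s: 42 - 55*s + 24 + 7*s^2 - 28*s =7*s^2 - 83*s + 66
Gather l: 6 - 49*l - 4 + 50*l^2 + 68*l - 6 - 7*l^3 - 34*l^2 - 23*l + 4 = -7*l^3 + 16*l^2 - 4*l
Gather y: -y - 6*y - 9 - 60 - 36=-7*y - 105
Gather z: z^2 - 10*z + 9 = z^2 - 10*z + 9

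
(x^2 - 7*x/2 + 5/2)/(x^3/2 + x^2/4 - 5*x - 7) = 2*(2*x^2 - 7*x + 5)/(2*x^3 + x^2 - 20*x - 28)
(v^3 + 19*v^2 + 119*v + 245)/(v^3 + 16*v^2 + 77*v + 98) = (v + 5)/(v + 2)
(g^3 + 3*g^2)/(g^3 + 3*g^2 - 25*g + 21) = g^2*(g + 3)/(g^3 + 3*g^2 - 25*g + 21)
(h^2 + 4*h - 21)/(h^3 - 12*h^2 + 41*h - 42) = (h + 7)/(h^2 - 9*h + 14)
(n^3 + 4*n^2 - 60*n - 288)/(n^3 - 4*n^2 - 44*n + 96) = (n + 6)/(n - 2)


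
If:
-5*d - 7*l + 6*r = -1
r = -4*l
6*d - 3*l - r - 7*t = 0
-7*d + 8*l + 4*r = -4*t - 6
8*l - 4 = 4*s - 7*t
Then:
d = 250/103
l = -37/103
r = 148/103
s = 755/412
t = 209/103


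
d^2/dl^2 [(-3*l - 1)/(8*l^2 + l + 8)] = 2*(-(3*l + 1)*(16*l + 1)^2 + (72*l + 11)*(8*l^2 + l + 8))/(8*l^2 + l + 8)^3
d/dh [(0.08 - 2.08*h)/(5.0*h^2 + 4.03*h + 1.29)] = (10.4*h^2 - 0.8*h - 3.0056)/(25.0*h^4 + 40.3*h^3 + 29.1409*h^2 + 10.3974*h + 1.6641)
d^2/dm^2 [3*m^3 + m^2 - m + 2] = 18*m + 2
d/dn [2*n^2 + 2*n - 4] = 4*n + 2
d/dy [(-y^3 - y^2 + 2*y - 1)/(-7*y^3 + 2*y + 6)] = (-7*y^4 + 24*y^3 - 41*y^2 - 12*y + 14)/(49*y^6 - 28*y^4 - 84*y^3 + 4*y^2 + 24*y + 36)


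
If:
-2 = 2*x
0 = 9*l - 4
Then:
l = 4/9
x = -1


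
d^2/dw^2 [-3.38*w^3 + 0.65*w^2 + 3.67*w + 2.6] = 1.3 - 20.28*w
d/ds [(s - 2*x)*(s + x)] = 2*s - x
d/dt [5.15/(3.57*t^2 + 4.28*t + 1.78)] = (-36.771*t - 22.042)/(3.57*t^2 + 4.28*t + 1.78)^2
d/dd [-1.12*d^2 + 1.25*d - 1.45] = 1.25 - 2.24*d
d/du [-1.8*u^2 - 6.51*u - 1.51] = -3.6*u - 6.51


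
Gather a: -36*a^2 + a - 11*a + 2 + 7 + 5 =-36*a^2 - 10*a + 14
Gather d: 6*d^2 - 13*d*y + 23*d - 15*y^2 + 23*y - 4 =6*d^2 + d*(23 - 13*y) - 15*y^2 + 23*y - 4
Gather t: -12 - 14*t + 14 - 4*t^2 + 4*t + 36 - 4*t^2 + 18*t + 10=-8*t^2 + 8*t + 48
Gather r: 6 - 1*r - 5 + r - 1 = 0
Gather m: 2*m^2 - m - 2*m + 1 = 2*m^2 - 3*m + 1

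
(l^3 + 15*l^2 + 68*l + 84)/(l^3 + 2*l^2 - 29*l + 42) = (l^2 + 8*l + 12)/(l^2 - 5*l + 6)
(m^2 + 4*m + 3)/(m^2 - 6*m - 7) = (m + 3)/(m - 7)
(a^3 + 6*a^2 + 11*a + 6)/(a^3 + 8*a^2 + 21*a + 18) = (a + 1)/(a + 3)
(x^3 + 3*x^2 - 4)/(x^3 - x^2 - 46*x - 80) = (x^2 + x - 2)/(x^2 - 3*x - 40)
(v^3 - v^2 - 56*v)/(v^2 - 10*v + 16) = v*(v + 7)/(v - 2)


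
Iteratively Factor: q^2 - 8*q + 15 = (q - 5)*(q - 3)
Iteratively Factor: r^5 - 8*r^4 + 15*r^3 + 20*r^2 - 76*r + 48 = (r - 3)*(r^4 - 5*r^3 + 20*r - 16) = (r - 3)*(r - 2)*(r^3 - 3*r^2 - 6*r + 8) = (r - 3)*(r - 2)*(r - 1)*(r^2 - 2*r - 8) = (r - 4)*(r - 3)*(r - 2)*(r - 1)*(r + 2)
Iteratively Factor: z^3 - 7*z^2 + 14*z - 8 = (z - 2)*(z^2 - 5*z + 4) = (z - 4)*(z - 2)*(z - 1)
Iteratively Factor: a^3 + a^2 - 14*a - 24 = (a + 3)*(a^2 - 2*a - 8) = (a - 4)*(a + 3)*(a + 2)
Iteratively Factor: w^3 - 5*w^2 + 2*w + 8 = (w + 1)*(w^2 - 6*w + 8) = (w - 4)*(w + 1)*(w - 2)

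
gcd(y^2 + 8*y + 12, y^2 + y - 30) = y + 6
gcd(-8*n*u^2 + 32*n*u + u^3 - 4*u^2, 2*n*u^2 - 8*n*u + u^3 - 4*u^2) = u^2 - 4*u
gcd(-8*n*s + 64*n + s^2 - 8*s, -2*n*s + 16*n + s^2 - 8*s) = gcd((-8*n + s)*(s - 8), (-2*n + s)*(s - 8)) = s - 8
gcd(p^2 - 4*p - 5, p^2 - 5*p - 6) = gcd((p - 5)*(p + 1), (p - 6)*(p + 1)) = p + 1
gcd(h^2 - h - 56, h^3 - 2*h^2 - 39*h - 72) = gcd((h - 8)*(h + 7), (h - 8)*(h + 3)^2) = h - 8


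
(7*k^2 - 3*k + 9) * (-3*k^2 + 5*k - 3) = -21*k^4 + 44*k^3 - 63*k^2 + 54*k - 27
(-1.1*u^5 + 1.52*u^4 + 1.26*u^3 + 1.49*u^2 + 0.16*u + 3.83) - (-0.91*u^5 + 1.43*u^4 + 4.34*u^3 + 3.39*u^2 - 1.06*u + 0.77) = -0.19*u^5 + 0.0900000000000001*u^4 - 3.08*u^3 - 1.9*u^2 + 1.22*u + 3.06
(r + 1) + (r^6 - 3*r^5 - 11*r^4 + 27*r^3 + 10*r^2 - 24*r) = r^6 - 3*r^5 - 11*r^4 + 27*r^3 + 10*r^2 - 23*r + 1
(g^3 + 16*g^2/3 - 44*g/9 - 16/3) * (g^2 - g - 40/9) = g^5 + 13*g^4/3 - 44*g^3/3 - 652*g^2/27 + 2192*g/81 + 640/27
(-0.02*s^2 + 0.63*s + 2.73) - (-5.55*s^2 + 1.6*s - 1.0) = 5.53*s^2 - 0.97*s + 3.73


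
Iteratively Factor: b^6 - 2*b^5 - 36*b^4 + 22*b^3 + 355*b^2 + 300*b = (b + 3)*(b^5 - 5*b^4 - 21*b^3 + 85*b^2 + 100*b) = (b + 1)*(b + 3)*(b^4 - 6*b^3 - 15*b^2 + 100*b) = b*(b + 1)*(b + 3)*(b^3 - 6*b^2 - 15*b + 100) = b*(b + 1)*(b + 3)*(b + 4)*(b^2 - 10*b + 25) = b*(b - 5)*(b + 1)*(b + 3)*(b + 4)*(b - 5)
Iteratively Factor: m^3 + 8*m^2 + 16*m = (m)*(m^2 + 8*m + 16) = m*(m + 4)*(m + 4)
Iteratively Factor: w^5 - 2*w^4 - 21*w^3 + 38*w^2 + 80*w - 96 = (w - 4)*(w^4 + 2*w^3 - 13*w^2 - 14*w + 24) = (w - 4)*(w + 4)*(w^3 - 2*w^2 - 5*w + 6) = (w - 4)*(w + 2)*(w + 4)*(w^2 - 4*w + 3) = (w - 4)*(w - 1)*(w + 2)*(w + 4)*(w - 3)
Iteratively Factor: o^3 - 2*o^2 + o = (o - 1)*(o^2 - o) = (o - 1)^2*(o)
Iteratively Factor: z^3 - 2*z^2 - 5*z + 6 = (z - 1)*(z^2 - z - 6) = (z - 3)*(z - 1)*(z + 2)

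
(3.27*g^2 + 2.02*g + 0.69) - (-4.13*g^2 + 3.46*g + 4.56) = 7.4*g^2 - 1.44*g - 3.87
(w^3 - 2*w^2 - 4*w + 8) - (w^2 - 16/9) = w^3 - 3*w^2 - 4*w + 88/9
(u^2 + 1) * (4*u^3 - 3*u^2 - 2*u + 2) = 4*u^5 - 3*u^4 + 2*u^3 - u^2 - 2*u + 2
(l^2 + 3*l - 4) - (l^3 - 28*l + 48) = -l^3 + l^2 + 31*l - 52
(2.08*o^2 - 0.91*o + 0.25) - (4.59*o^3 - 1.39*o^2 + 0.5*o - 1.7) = -4.59*o^3 + 3.47*o^2 - 1.41*o + 1.95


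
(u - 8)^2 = u^2 - 16*u + 64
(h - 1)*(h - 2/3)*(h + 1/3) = h^3 - 4*h^2/3 + h/9 + 2/9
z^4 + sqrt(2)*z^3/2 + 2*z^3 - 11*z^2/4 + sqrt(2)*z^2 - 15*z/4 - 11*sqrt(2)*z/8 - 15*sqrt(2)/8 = (z - 3/2)*(z + 1)*(z + 5/2)*(z + sqrt(2)/2)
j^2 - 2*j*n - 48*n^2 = (j - 8*n)*(j + 6*n)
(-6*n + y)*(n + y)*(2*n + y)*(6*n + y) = -72*n^4 - 108*n^3*y - 34*n^2*y^2 + 3*n*y^3 + y^4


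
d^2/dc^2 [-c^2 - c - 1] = -2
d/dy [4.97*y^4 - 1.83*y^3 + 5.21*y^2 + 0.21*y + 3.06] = 19.88*y^3 - 5.49*y^2 + 10.42*y + 0.21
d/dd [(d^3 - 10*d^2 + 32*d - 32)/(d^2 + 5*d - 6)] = (d^4 + 10*d^3 - 100*d^2 + 184*d - 32)/(d^4 + 10*d^3 + 13*d^2 - 60*d + 36)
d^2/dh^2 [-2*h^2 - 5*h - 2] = -4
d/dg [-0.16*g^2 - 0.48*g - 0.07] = -0.32*g - 0.48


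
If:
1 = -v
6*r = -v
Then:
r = 1/6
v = -1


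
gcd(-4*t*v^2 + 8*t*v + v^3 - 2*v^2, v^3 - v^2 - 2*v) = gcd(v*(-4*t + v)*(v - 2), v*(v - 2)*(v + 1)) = v^2 - 2*v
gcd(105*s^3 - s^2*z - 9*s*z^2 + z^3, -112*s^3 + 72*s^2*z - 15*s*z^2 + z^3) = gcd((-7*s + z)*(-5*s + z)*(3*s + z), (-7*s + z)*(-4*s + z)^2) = -7*s + z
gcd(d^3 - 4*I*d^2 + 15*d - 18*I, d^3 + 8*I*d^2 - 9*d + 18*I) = d^2 + 2*I*d + 3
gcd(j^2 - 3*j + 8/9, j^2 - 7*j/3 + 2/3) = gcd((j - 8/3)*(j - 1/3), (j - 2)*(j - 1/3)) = j - 1/3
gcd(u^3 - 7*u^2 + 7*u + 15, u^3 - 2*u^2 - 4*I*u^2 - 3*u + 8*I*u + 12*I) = u^2 - 2*u - 3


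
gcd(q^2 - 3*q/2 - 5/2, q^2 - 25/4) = q - 5/2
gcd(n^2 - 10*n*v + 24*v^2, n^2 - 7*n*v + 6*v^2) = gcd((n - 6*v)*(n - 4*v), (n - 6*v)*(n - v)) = -n + 6*v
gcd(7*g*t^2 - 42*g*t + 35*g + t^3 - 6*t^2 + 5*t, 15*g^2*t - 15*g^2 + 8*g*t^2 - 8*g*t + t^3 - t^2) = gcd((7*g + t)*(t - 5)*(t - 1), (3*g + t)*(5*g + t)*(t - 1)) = t - 1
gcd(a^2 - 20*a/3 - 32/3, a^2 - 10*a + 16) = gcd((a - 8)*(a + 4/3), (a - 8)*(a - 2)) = a - 8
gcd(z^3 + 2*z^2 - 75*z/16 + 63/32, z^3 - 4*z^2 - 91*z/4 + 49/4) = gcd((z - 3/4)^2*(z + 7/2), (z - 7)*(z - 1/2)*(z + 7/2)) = z + 7/2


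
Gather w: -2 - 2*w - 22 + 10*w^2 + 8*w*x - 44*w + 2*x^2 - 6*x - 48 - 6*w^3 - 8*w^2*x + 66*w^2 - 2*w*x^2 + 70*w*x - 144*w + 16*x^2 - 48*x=-6*w^3 + w^2*(76 - 8*x) + w*(-2*x^2 + 78*x - 190) + 18*x^2 - 54*x - 72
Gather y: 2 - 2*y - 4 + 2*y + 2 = 0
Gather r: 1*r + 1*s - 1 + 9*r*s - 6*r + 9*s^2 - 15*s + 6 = r*(9*s - 5) + 9*s^2 - 14*s + 5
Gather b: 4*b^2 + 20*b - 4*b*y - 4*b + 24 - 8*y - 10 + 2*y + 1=4*b^2 + b*(16 - 4*y) - 6*y + 15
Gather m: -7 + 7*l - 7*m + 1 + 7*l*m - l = 6*l + m*(7*l - 7) - 6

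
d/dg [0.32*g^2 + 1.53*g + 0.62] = 0.64*g + 1.53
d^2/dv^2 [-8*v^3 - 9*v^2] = -48*v - 18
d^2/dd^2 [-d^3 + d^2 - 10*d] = 2 - 6*d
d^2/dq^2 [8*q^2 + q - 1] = 16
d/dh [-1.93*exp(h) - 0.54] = -1.93*exp(h)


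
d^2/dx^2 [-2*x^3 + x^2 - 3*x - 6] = 2 - 12*x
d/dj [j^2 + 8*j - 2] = 2*j + 8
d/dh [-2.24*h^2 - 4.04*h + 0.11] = -4.48*h - 4.04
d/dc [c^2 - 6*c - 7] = 2*c - 6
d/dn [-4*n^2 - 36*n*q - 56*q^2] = -8*n - 36*q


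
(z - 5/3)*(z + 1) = z^2 - 2*z/3 - 5/3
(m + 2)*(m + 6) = m^2 + 8*m + 12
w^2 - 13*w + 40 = (w - 8)*(w - 5)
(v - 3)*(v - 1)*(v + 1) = v^3 - 3*v^2 - v + 3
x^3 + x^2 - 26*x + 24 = (x - 4)*(x - 1)*(x + 6)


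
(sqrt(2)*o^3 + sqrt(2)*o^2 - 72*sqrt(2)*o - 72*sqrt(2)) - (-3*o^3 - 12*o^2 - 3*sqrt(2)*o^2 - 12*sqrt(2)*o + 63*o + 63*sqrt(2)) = sqrt(2)*o^3 + 3*o^3 + 4*sqrt(2)*o^2 + 12*o^2 - 60*sqrt(2)*o - 63*o - 135*sqrt(2)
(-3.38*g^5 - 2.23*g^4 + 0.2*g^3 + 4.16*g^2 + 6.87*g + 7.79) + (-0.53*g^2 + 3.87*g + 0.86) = -3.38*g^5 - 2.23*g^4 + 0.2*g^3 + 3.63*g^2 + 10.74*g + 8.65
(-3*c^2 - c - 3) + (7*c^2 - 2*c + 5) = 4*c^2 - 3*c + 2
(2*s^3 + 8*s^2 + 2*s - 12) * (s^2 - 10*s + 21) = 2*s^5 - 12*s^4 - 36*s^3 + 136*s^2 + 162*s - 252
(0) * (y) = 0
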